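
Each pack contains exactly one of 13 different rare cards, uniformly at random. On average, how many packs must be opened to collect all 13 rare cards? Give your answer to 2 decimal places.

41.34

After i distinct types are collected, each trial gives a new one with probability (13−i)/13, so the expected wait for the next new type is 13/(13−i).
E = 13/13 + 13/12 + 13/11 + 13/10 + 13/9 + 13/8 + 13/7 + 13/6 + 13/5 + 13/4 + 13/3 + 13/2 + 13/1 = 1145993/27720 ≈ 41.34.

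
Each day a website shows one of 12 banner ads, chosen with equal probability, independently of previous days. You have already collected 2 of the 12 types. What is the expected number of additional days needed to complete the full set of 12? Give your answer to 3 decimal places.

35.148

Starting from 2 distinct types, each trial gives a new one with probability (12−i)/12 when i types are held, so the wait for the next new type is 12/(12−i).
E = 12/10 + 12/9 + 12/8 + 12/7 + 12/6 + 12/5 + 12/4 + 12/3 + 12/2 + 12/1 = 7381/210 ≈ 35.148.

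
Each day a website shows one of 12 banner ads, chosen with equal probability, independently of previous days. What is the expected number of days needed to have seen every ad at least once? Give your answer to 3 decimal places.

After i distinct types are collected, each trial gives a new one with probability (12−i)/12, so the expected wait for the next new type is 12/(12−i).
E = 12/12 + 12/11 + 12/10 + 12/9 + 12/8 + 12/7 + 12/6 + 12/5 + 12/4 + 12/3 + 12/2 + 12/1 = 86021/2310 ≈ 37.239.

37.239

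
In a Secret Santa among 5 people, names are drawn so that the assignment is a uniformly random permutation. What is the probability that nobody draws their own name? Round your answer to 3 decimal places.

This is the derangement probability: permutations of 5 with no fixed point.
D(5) = 5! · (1 − 1/1! + 1/2! − ··· + (−1)^5/5!) = 44.
P = 44/120 = 11/30 ≈ 0.367.

0.367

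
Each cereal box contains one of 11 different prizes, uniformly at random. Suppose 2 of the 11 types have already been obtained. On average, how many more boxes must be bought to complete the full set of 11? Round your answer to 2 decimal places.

31.12

Starting from 2 distinct types, each trial gives a new one with probability (11−i)/11 when i types are held, so the wait for the next new type is 11/(11−i).
E = 11/9 + 11/8 + 11/7 + 11/6 + 11/5 + 11/4 + 11/3 + 11/2 + 11/1 = 78419/2520 ≈ 31.12.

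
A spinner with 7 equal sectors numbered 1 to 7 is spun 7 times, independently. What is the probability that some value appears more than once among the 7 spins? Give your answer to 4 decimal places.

0.9939

P(all 7 different) = 7/7 · 6/7 · ··· · 1/7 ≈ 0.0061.
P(at least two equal) = 1 − 0.0061 = 0.9939.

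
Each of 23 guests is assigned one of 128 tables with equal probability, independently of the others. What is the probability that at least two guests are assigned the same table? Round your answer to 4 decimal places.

It's easier to compute the probability that all 23 are distinct.
P(all distinct) = 128/128 · 127/128 · ··· · 106/128 ≈ 0.1220.
So the probability of at least one match is 1 − 0.1220 = 0.8780.

0.8780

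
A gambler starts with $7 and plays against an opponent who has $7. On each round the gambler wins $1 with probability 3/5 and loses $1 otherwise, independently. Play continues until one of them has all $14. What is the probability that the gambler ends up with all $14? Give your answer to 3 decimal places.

Let r = q/p = (2/5)/(3/5) = 2/3. The recurrence P(i) = p·P(i+1) + q·P(i−1) with P(0)=0, P(14)=1 gives P(i) = (1 − r^i)/(1 − r^14).
P(7) = (1 − (2/3)^7) / (1 − (2/3)^14) = 2187/2315 ≈ 0.945.

0.945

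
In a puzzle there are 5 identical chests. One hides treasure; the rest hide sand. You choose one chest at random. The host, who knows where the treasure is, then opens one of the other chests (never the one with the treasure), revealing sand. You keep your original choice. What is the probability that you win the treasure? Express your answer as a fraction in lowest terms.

The host can always open an empty chest regardless of your choice, so this gives no information about your original chest.
P(win by staying) = 1/5.

1/5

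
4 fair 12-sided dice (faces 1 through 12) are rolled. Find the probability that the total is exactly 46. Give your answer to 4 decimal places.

There are 12^4 = 20736 equally likely outcomes.
The number of ordered 4-tuples from {1,…,12} summing to 46 is 10.
P(sum = 46) = 10/20736 = 5/10368 ≈ 0.0005.

0.0005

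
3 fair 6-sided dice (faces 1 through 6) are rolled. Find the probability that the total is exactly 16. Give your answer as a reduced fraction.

There are 6^3 = 216 equally likely outcomes.
The number of ordered 3-tuples from {1,…,6} summing to 16 is 6.
P(sum = 16) = 6/216 = 1/36.

1/36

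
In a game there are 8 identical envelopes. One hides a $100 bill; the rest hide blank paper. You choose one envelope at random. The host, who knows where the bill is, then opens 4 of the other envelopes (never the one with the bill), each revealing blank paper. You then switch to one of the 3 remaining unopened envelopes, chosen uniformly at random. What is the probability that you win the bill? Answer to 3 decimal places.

Your original envelope holds the bill with probability 1/8, so the other 7 collectively hold it with probability 7/8.
The host can always find 4 empty envelopes to open, so the reveals don't change that 7/8; it is now spread over the 3 remaining unopened envelopes.
P(win by switching) = (7/8) · (1/3) = 7/24 ≈ 0.292.

0.292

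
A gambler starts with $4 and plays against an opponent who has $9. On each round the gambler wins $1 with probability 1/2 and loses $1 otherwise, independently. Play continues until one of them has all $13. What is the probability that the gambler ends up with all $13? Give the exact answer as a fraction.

4/13

With a fair step, P(i) = ½P(i−1) + ½P(i+1) with P(0)=0, P(13)=1 has the linear solution P(i) = i/13.
P(4) = 4/13.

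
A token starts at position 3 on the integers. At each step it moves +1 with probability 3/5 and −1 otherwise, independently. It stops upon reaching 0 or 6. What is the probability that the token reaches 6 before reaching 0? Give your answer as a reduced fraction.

27/35

Let r = q/p = (2/5)/(3/5) = 2/3. The recurrence P(i) = p·P(i+1) + q·P(i−1) with P(0)=0, P(6)=1 gives P(i) = (1 − r^i)/(1 − r^6).
P(3) = (1 − (2/3)^3) / (1 − (2/3)^6) = 27/35.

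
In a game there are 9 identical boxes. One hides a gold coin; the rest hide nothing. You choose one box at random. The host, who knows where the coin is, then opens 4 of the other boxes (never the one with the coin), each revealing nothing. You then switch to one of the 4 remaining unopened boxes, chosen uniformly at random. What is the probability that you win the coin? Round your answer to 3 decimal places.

0.222

Your original box holds the coin with probability 1/9, so the other 8 collectively hold it with probability 8/9.
The host can always find 4 empty boxes to open, so the reveals don't change that 8/9; it is now spread over the 4 remaining unopened boxes.
P(win by switching) = (8/9) · (1/4) = 2/9 ≈ 0.222.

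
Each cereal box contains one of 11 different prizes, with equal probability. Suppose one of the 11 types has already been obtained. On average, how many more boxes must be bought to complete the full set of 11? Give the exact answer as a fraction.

Starting from 1 distinct type, each trial gives a new one with probability (11−i)/11 when i types are held, so the wait for the next new type is 11/(11−i).
E = 11/10 + 11/9 + 11/8 + 11/7 + 11/6 + 11/5 + 11/4 + 11/3 + 11/2 + 11/1 = 81191/2520.

81191/2520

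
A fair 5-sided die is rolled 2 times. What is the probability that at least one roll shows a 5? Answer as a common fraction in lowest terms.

P(no roll shows a 5) = (4/5)^2 = 16/25.
P(at least one) = 1 − 16/25 = 9/25.

9/25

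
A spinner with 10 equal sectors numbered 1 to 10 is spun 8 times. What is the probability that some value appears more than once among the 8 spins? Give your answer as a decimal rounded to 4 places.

0.9819

P(all 8 different) = 10/10 · 9/10 · ··· · 3/10 ≈ 0.0181.
P(at least two equal) = 1 − 0.0181 = 0.9819.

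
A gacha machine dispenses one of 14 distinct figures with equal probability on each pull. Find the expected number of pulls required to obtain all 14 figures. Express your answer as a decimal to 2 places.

After i distinct types are collected, each trial gives a new one with probability (14−i)/14, so the expected wait for the next new type is 14/(14−i).
E = 14/14 + 14/13 + 14/12 + 14/11 + 14/10 + 14/9 + 14/8 + 14/7 + 14/6 + 14/5 + 14/4 + 14/3 + 14/2 + 14/1 = 1171733/25740 ≈ 45.52.

45.52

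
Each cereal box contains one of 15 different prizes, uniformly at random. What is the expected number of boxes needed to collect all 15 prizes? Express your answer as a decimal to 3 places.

After i distinct types are collected, each trial gives a new one with probability (15−i)/15, so the expected wait for the next new type is 15/(15−i).
E = 15/15 + 15/14 + 15/13 + 15/12 + 15/11 + 15/10 + 15/9 + 15/8 + 15/7 + 15/6 + 15/5 + 15/4 + 15/3 + 15/2 + 15/1 = 1195757/24024 ≈ 49.773.

49.773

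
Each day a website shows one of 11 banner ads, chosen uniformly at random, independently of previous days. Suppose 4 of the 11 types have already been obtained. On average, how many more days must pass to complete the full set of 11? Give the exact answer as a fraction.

3993/140

Starting from 4 distinct types, each trial gives a new one with probability (11−i)/11 when i types are held, so the wait for the next new type is 11/(11−i).
E = 11/7 + 11/6 + 11/5 + 11/4 + 11/3 + 11/2 + 11/1 = 3993/140.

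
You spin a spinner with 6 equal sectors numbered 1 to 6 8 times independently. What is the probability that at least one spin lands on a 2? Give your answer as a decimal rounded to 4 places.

0.7674

P(no spin lands on a 2) = (5/6)^8 ≈ 0.2326.
P(at least one) = 1 − 0.2326 = 0.7674.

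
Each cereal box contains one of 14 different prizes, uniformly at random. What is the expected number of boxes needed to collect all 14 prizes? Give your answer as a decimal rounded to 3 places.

45.522

After i distinct types are collected, each trial gives a new one with probability (14−i)/14, so the expected wait for the next new type is 14/(14−i).
E = 14/14 + 14/13 + 14/12 + 14/11 + 14/10 + 14/9 + 14/8 + 14/7 + 14/6 + 14/5 + 14/4 + 14/3 + 14/2 + 14/1 = 1171733/25740 ≈ 45.522.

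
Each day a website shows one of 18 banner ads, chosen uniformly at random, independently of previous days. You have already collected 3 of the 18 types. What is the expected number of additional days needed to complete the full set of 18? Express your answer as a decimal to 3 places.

Starting from 3 distinct types, each trial gives a new one with probability (18−i)/18 when i types are held, so the wait for the next new type is 18/(18−i).
E = 18/15 + 18/14 + 18/13 + 18/12 + 18/11 + 18/10 + 18/9 + 18/8 + 18/7 + 18/6 + 18/5 + 18/4 + 18/3 + 18/2 + 18/1 = 1195757/20020 ≈ 59.728.

59.728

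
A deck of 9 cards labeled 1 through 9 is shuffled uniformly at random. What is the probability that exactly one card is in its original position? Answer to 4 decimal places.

Choose which one is fixed: C(9,1) = 9 ways.
The remaining 8 must have no fixed point: D(8) = 14833.
P = 9·14833/362880 = 2119/5760 ≈ 0.3679.

0.3679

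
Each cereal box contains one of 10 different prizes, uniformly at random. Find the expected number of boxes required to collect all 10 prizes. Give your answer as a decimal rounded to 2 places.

29.29

After i distinct types are collected, each trial gives a new one with probability (10−i)/10, so the expected wait for the next new type is 10/(10−i).
E = 10/10 + 10/9 + 10/8 + 10/7 + 10/6 + 10/5 + 10/4 + 10/3 + 10/2 + 10/1 = 7381/252 ≈ 29.29.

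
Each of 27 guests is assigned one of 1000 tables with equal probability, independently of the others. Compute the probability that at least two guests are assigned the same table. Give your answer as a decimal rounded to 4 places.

0.2982

It's easier to compute the probability that all 27 are distinct.
P(all distinct) = 1000/1000 · 999/1000 · ··· · 974/1000 ≈ 0.7018.
So the probability of at least one match is 1 − 0.7018 = 0.2982.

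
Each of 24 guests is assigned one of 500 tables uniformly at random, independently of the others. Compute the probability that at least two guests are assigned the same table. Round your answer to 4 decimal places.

0.4293

It's easier to compute the probability that all 24 are distinct.
P(all distinct) = 500/500 · 499/500 · ··· · 477/500 ≈ 0.5707.
So the probability of at least one match is 1 − 0.5707 = 0.4293.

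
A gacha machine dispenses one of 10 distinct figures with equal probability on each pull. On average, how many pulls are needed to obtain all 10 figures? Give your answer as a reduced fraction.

7381/252

After i distinct types are collected, each trial gives a new one with probability (10−i)/10, so the expected wait for the next new type is 10/(10−i).
E = 10/10 + 10/9 + 10/8 + 10/7 + 10/6 + 10/5 + 10/4 + 10/3 + 10/2 + 10/1 = 7381/252.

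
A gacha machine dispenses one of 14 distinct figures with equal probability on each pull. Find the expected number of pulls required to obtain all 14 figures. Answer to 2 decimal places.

45.52

After i distinct types are collected, each trial gives a new one with probability (14−i)/14, so the expected wait for the next new type is 14/(14−i).
E = 14/14 + 14/13 + 14/12 + 14/11 + 14/10 + 14/9 + 14/8 + 14/7 + 14/6 + 14/5 + 14/4 + 14/3 + 14/2 + 14/1 = 1171733/25740 ≈ 45.52.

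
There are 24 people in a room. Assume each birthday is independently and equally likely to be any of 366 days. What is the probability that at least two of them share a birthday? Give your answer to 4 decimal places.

It's easier to compute the probability that all 24 are distinct.
P(all distinct) = 366/366 · 365/366 · ··· · 343/366 ≈ 0.4627.
So the probability of at least one match is 1 − 0.4627 = 0.5373.

0.5373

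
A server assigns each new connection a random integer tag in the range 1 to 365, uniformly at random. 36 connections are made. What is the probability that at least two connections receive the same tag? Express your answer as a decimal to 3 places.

It's easier to compute the probability that all 36 are distinct.
P(all distinct) = 365/365 · 364/365 · ··· · 330/365 ≈ 0.168.
So the probability of at least one match is 1 − 0.168 = 0.832.

0.832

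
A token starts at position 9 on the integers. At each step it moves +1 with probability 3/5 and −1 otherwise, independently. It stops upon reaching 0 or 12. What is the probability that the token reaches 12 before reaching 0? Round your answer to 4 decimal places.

0.9816

Let r = q/p = (2/5)/(3/5) = 2/3. The recurrence P(i) = p·P(i+1) + q·P(i−1) with P(0)=0, P(12)=1 gives P(i) = (1 − r^i)/(1 − r^12).
P(9) = (1 − (2/3)^9) / (1 − (2/3)^12) = 27243/27755 ≈ 0.9816.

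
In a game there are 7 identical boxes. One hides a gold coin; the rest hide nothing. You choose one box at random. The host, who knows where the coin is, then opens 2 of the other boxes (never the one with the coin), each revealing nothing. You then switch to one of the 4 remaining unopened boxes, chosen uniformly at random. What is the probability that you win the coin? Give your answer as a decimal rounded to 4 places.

Your original box holds the coin with probability 1/7, so the other 6 collectively hold it with probability 6/7.
The host can always find 2 empty boxes to open, so the reveals don't change that 6/7; it is now spread over the 4 remaining unopened boxes.
P(win by switching) = (6/7) · (1/4) = 3/14 ≈ 0.2143.

0.2143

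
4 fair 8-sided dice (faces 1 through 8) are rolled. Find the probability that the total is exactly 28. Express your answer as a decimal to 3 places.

0.009

There are 8^4 = 4096 equally likely outcomes.
The number of ordered 4-tuples from {1,…,8} summing to 28 is 35.
P(sum = 28) = 35/4096 ≈ 0.009.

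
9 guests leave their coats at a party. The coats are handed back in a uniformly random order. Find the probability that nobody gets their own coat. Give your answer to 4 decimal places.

This is the derangement probability: permutations of 9 with no fixed point.
D(9) = 9! · (1 − 1/1! + 1/2! − ··· + (−1)^9/9!) = 133496.
P = 133496/362880 = 16687/45360 ≈ 0.3679.

0.3679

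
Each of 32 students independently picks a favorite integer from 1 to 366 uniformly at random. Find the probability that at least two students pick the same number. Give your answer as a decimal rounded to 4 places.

It's easier to compute the probability that all 32 are distinct.
P(all distinct) = 366/366 · 365/366 · ··· · 335/366 ≈ 0.2476.
So the probability of at least one match is 1 − 0.2476 = 0.7524.

0.7524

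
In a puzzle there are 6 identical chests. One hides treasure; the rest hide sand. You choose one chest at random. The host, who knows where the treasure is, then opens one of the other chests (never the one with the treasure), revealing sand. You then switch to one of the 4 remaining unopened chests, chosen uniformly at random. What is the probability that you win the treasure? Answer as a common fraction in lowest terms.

5/24

Your original chest holds the treasure with probability 1/6, so the other 5 collectively hold it with probability 5/6.
The host can always find an empty chest to open, so this doesn't change that 5/6; it is now spread over the 4 remaining unopened chests.
P(win by switching) = (5/6) · (1/4) = 5/24.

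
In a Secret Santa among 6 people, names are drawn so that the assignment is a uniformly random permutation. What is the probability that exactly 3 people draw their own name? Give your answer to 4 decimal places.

Choose which 3 of the 6 are fixed: C(6,3) = 20 ways.
The remaining 3 must have no fixed point: D(3) = 2.
P = 20·2/720 = 1/18 ≈ 0.0556.

0.0556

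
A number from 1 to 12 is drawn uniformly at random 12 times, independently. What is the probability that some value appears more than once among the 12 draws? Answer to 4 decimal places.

0.9999

P(all 12 different) = 12/12 · 11/12 · ··· · 1/12 ≈ 0.0001.
P(at least two equal) = 1 − 0.0001 = 0.9999.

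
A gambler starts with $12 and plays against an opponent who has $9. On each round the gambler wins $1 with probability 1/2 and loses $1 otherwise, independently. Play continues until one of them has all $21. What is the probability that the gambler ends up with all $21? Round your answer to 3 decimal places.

With a fair step, P(i) = ½P(i−1) + ½P(i+1) with P(0)=0, P(21)=1 has the linear solution P(i) = i/21.
P(12) = 12/21 = 4/7 ≈ 0.571.

0.571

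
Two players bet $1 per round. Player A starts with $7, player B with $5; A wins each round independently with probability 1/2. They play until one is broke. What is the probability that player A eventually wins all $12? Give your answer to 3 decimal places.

With a fair step, P(i) = ½P(i−1) + ½P(i+1) with P(0)=0, P(12)=1 has the linear solution P(i) = i/12.
P(7) = 7/12 ≈ 0.583.

0.583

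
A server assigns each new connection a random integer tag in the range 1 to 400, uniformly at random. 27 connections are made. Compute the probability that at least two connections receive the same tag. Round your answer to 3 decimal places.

0.592

It's easier to compute the probability that all 27 are distinct.
P(all distinct) = 400/400 · 399/400 · ··· · 374/400 ≈ 0.408.
So the probability of at least one match is 1 − 0.408 = 0.592.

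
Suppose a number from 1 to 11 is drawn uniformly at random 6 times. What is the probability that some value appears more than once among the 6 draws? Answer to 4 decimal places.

0.8122

P(all 6 different) = 11/11 · 10/11 · ··· · 6/11 ≈ 0.1878.
P(at least two equal) = 1 − 0.1878 = 0.8122.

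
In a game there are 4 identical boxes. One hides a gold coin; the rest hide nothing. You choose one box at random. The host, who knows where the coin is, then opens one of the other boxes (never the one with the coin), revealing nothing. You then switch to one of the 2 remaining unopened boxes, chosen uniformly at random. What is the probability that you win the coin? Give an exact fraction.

3/8

Your original box holds the coin with probability 1/4, so the other 3 collectively hold it with probability 3/4.
The host can always find an empty box to open, so this doesn't change that 3/4; it is now spread over the 2 remaining unopened boxes.
P(win by switching) = (3/4) · (1/2) = 3/8.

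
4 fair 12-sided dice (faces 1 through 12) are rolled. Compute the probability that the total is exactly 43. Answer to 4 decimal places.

0.0027

There are 12^4 = 20736 equally likely outcomes.
The number of ordered 4-tuples from {1,…,12} summing to 43 is 56.
P(sum = 43) = 56/20736 = 7/2592 ≈ 0.0027.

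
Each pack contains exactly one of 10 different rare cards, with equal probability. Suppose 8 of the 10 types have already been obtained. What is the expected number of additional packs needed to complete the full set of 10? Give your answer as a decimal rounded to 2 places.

Starting from 8 distinct types, each trial gives a new one with probability (10−i)/10 when i types are held, so the wait for the next new type is 10/(10−i).
E = 10/2 + 10/1 = 15 ≈ 15.00.

15.00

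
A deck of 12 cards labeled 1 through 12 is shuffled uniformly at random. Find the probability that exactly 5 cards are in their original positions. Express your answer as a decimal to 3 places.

Choose which 5 of the 12 are fixed: C(12,5) = 792 ways.
The remaining 7 must have no fixed point: D(7) = 1854.
P = 792·1854/479001600 = 103/33600 ≈ 0.003.

0.003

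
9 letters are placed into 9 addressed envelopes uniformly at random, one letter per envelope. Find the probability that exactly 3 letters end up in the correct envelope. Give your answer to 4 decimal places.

0.0613

Choose which 3 of the 9 are fixed: C(9,3) = 84 ways.
The remaining 6 must have no fixed point: D(6) = 265.
P = 84·265/362880 = 53/864 ≈ 0.0613.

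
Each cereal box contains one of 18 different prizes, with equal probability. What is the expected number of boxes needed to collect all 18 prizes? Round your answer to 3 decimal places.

After i distinct types are collected, each trial gives a new one with probability (18−i)/18, so the expected wait for the next new type is 18/(18−i).
E = 18/18 + 18/17 + 18/16 + 18/15 + 18/14 + 18/13 + 18/12 + 18/11 + 18/10 + 18/9 + 18/8 + 18/7 + 18/6 + 18/5 + 18/4 + 18/3 + 18/2 + 18/1 = 42822903/680680 ≈ 62.912.

62.912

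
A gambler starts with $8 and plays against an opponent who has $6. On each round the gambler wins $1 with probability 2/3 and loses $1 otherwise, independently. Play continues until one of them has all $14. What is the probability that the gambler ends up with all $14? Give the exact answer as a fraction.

Let r = q/p = (1/3)/(2/3) = 1/2. The recurrence P(i) = p·P(i+1) + q·P(i−1) with P(0)=0, P(14)=1 gives P(i) = (1 − r^i)/(1 − r^14).
P(8) = (1 − (1/2)^8) / (1 − (1/2)^14) = 5440/5461.

5440/5461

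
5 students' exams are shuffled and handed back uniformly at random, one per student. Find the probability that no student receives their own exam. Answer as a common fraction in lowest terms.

This is the derangement probability: permutations of 5 with no fixed point.
D(5) = 5! · (1 − 1/1! + 1/2! − ··· + (−1)^5/5!) = 44.
P = 44/120 = 11/30.

11/30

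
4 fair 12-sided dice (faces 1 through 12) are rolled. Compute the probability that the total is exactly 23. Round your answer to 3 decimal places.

0.051

There are 12^4 = 20736 equally likely outcomes.
The number of ordered 4-tuples from {1,…,12} summing to 23 is 1060.
P(sum = 23) = 1060/20736 = 265/5184 ≈ 0.051.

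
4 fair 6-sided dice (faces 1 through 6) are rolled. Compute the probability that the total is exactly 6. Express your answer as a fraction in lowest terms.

There are 6^4 = 1296 equally likely outcomes.
The number of ordered 4-tuples from {1,…,6} summing to 6 is 10.
P(sum = 6) = 10/1296 = 5/648.

5/648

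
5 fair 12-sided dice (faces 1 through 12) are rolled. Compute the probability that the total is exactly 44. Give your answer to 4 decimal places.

There are 12^5 = 248832 equally likely outcomes.
The number of ordered 5-tuples from {1,…,12} summing to 44 is 4495.
P(sum = 44) = 4495/248832 ≈ 0.0181.

0.0181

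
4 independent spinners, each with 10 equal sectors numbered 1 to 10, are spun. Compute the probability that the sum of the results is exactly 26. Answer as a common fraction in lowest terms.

27/500

There are 10^4 = 10000 equally likely outcomes.
The number of ordered 4-tuples from {1,…,10} summing to 26 is 540.
P(sum = 26) = 540/10000 = 27/500.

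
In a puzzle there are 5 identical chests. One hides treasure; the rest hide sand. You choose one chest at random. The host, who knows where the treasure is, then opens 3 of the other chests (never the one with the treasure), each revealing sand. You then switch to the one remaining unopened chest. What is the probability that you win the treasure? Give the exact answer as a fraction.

4/5

Your original chest holds the treasure with probability 1/5, so the other 4 collectively hold it with probability 4/5.
The host can always find 3 empty chests to open, so the reveals don't change that 4/5; it is now spread over the 1 remaining unopened chest.
P(win by switching) = (4/5) · (1/1) = 4/5.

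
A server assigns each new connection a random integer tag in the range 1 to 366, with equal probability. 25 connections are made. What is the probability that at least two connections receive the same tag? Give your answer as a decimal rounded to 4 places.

It's easier to compute the probability that all 25 are distinct.
P(all distinct) = 366/366 · 365/366 · ··· · 342/366 ≈ 0.4323.
So the probability of at least one match is 1 − 0.4323 = 0.5677.

0.5677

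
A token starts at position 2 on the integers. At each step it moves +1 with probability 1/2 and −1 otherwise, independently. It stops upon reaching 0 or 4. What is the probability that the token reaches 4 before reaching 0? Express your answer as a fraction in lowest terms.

1/2

With a fair step, P(i) = ½P(i−1) + ½P(i+1) with P(0)=0, P(4)=1 has the linear solution P(i) = i/4.
P(2) = 2/4 = 1/2.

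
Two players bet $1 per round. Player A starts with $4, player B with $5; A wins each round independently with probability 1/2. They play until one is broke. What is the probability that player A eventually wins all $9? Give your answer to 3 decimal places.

With a fair step, P(i) = ½P(i−1) + ½P(i+1) with P(0)=0, P(9)=1 has the linear solution P(i) = i/9.
P(4) = 4/9 ≈ 0.444.

0.444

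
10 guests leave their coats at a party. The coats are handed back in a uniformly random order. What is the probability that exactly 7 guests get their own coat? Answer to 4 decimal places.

0.0001

Choose which 7 of the 10 are fixed: C(10,7) = 120 ways.
The remaining 3 must have no fixed point: D(3) = 2.
P = 120·2/3628800 = 1/15120 ≈ 0.0001.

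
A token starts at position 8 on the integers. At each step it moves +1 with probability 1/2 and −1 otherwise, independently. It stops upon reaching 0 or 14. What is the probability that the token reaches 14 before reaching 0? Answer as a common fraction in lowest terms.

With a fair step, P(i) = ½P(i−1) + ½P(i+1) with P(0)=0, P(14)=1 has the linear solution P(i) = i/14.
P(8) = 8/14 = 4/7.

4/7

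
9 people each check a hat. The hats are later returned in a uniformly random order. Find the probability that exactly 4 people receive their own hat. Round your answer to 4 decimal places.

Choose which 4 of the 9 are fixed: C(9,4) = 126 ways.
The remaining 5 must have no fixed point: D(5) = 44.
P = 126·44/362880 = 11/720 ≈ 0.0153.

0.0153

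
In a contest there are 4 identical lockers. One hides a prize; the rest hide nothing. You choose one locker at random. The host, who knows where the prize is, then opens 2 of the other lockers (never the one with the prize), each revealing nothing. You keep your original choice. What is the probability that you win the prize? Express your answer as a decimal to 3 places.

0.250

The host can always open 2 empty lockers regardless of your choice, so the reveals give no information about your original locker.
P(win by staying) = 1/4 ≈ 0.250.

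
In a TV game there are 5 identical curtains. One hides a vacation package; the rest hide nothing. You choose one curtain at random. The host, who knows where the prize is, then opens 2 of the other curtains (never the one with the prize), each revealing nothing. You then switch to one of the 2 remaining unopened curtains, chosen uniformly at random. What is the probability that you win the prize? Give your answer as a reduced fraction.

Your original curtain holds the prize with probability 1/5, so the other 4 collectively hold it with probability 4/5.
The host can always find 2 empty curtains to open, so the reveals don't change that 4/5; it is now spread over the 2 remaining unopened curtains.
P(win by switching) = (4/5) · (1/2) = 2/5.

2/5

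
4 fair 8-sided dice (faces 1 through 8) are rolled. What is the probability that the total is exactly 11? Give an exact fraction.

15/512

There are 8^4 = 4096 equally likely outcomes.
The number of ordered 4-tuples from {1,…,8} summing to 11 is 120.
P(sum = 11) = 120/4096 = 15/512.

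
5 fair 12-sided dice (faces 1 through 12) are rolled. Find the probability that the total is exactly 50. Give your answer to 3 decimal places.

0.004

There are 12^5 = 248832 equally likely outcomes.
The number of ordered 5-tuples from {1,…,12} summing to 50 is 1001.
P(sum = 50) = 1001/248832 ≈ 0.004.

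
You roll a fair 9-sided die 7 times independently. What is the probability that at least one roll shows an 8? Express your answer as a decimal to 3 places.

P(no roll shows an 8) = (8/9)^7 ≈ 0.438.
P(at least one) = 1 − 0.438 = 0.562.

0.562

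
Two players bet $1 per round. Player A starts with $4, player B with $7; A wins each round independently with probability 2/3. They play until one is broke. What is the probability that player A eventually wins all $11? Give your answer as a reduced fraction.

1920/2047

Let r = q/p = (1/3)/(2/3) = 1/2. The recurrence P(i) = p·P(i+1) + q·P(i−1) with P(0)=0, P(11)=1 gives P(i) = (1 − r^i)/(1 − r^11).
P(4) = (1 − (1/2)^4) / (1 − (1/2)^11) = 1920/2047.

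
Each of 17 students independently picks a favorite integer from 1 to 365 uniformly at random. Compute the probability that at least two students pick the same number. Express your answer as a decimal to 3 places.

0.315

It's easier to compute the probability that all 17 are distinct.
P(all distinct) = 365/365 · 364/365 · ··· · 349/365 ≈ 0.685.
So the probability of at least one match is 1 − 0.685 = 0.315.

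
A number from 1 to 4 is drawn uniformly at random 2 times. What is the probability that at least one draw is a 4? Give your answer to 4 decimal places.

P(no draw is a 4) = (3/4)^2 ≈ 0.5625.
P(at least one) = 1 − 0.5625 = 0.4375.

0.4375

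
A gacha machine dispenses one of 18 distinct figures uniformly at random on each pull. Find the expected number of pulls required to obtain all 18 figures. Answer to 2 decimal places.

62.91

After i distinct types are collected, each trial gives a new one with probability (18−i)/18, so the expected wait for the next new type is 18/(18−i).
E = 18/18 + 18/17 + 18/16 + 18/15 + 18/14 + 18/13 + 18/12 + 18/11 + 18/10 + 18/9 + 18/8 + 18/7 + 18/6 + 18/5 + 18/4 + 18/3 + 18/2 + 18/1 = 42822903/680680 ≈ 62.91.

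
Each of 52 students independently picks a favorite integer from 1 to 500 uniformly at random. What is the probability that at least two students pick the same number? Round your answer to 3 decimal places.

It's easier to compute the probability that all 52 are distinct.
P(all distinct) = 500/500 · 499/500 · ··· · 449/500 ≈ 0.064.
So the probability of at least one match is 1 − 0.064 = 0.936.

0.936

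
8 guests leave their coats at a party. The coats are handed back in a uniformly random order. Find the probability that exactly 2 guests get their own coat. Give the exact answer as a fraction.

Choose which 2 of the 8 are fixed: C(8,2) = 28 ways.
The remaining 6 must have no fixed point: D(6) = 265.
P = 28·265/40320 = 53/288.

53/288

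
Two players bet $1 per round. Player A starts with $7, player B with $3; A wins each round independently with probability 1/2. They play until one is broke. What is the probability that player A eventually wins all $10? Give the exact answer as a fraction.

7/10

With a fair step, P(i) = ½P(i−1) + ½P(i+1) with P(0)=0, P(10)=1 has the linear solution P(i) = i/10.
P(7) = 7/10.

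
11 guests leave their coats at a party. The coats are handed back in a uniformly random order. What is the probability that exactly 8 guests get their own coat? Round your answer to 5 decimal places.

Choose which 8 of the 11 are fixed: C(11,8) = 165 ways.
The remaining 3 must have no fixed point: D(3) = 2.
P = 165·2/39916800 = 1/120960 ≈ 0.00001.

0.00001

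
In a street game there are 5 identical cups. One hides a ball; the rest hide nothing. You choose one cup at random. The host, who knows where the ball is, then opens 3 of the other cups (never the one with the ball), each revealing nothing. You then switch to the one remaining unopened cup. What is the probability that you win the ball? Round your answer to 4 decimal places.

0.8000

Your original cup holds the ball with probability 1/5, so the other 4 collectively hold it with probability 4/5.
The host can always find 3 empty cups to open, so the reveals don't change that 4/5; it is now spread over the 1 remaining unopened cup.
P(win by switching) = (4/5) · (1/1) = 4/5 ≈ 0.8000.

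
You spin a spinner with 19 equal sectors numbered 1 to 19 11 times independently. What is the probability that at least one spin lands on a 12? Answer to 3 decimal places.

0.448

P(no spin lands on a 12) = (18/19)^11 ≈ 0.552.
P(at least one) = 1 − 0.552 = 0.448.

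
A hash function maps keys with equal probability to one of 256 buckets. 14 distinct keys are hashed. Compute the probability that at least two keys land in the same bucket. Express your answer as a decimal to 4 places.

It's easier to compute the probability that all 14 are distinct.
P(all distinct) = 256/256 · 255/256 · ··· · 243/256 ≈ 0.6964.
So the probability of at least one match is 1 − 0.6964 = 0.3036.

0.3036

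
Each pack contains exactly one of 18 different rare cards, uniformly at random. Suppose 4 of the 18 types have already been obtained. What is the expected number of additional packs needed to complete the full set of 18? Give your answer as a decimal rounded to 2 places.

58.53

Starting from 4 distinct types, each trial gives a new one with probability (18−i)/18 when i types are held, so the wait for the next new type is 18/(18−i).
E = 18/14 + 18/13 + 18/12 + 18/11 + 18/10 + 18/9 + 18/8 + 18/7 + 18/6 + 18/5 + 18/4 + 18/3 + 18/2 + 18/1 = 1171733/20020 ≈ 58.53.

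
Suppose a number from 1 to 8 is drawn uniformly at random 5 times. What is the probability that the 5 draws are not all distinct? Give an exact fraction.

407/512

P(all 5 different) = 8/8 · 7/8 · ··· · 4/8 = 105/512.
P(at least two equal) = 1 − 105/512 = 407/512.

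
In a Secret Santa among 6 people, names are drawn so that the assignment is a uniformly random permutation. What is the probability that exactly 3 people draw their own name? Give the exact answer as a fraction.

1/18

Choose which 3 of the 6 are fixed: C(6,3) = 20 ways.
The remaining 3 must have no fixed point: D(3) = 2.
P = 20·2/720 = 1/18.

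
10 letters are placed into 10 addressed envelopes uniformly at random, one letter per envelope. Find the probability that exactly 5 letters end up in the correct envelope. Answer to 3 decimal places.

0.003

Choose which 5 of the 10 are fixed: C(10,5) = 252 ways.
The remaining 5 must have no fixed point: D(5) = 44.
P = 252·44/3628800 = 11/3600 ≈ 0.003.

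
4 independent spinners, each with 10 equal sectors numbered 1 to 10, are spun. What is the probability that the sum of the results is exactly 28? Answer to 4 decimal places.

There are 10^4 = 10000 equally likely outcomes.
The number of ordered 4-tuples from {1,…,10} summing to 28 is 415.
P(sum = 28) = 415/10000 = 83/2000 ≈ 0.0415.

0.0415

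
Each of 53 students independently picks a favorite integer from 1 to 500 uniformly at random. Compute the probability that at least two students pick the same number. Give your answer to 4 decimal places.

0.9426

It's easier to compute the probability that all 53 are distinct.
P(all distinct) = 500/500 · 499/500 · ··· · 448/500 ≈ 0.0574.
So the probability of at least one match is 1 − 0.0574 = 0.9426.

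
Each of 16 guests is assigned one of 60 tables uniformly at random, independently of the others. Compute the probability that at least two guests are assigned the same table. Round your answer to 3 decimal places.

0.889

It's easier to compute the probability that all 16 are distinct.
P(all distinct) = 60/60 · 59/60 · ··· · 45/60 ≈ 0.111.
So the probability of at least one match is 1 − 0.111 = 0.889.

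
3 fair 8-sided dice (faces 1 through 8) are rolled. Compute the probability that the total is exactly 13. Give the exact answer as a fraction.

3/32

There are 8^3 = 512 equally likely outcomes.
The number of ordered 3-tuples from {1,…,8} summing to 13 is 48.
P(sum = 13) = 48/512 = 3/32.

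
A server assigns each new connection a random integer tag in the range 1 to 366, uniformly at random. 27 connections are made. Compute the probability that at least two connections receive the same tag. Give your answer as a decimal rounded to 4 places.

0.6258

It's easier to compute the probability that all 27 are distinct.
P(all distinct) = 366/366 · 365/366 · ··· · 340/366 ≈ 0.3742.
So the probability of at least one match is 1 − 0.3742 = 0.6258.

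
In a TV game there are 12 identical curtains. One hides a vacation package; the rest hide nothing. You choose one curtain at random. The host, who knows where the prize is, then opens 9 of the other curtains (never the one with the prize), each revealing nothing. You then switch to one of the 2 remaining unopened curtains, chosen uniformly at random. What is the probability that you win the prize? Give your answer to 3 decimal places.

Your original curtain holds the prize with probability 1/12, so the other 11 collectively hold it with probability 11/12.
The host can always find 9 empty curtains to open, so the reveals don't change that 11/12; it is now spread over the 2 remaining unopened curtains.
P(win by switching) = (11/12) · (1/2) = 11/24 ≈ 0.458.

0.458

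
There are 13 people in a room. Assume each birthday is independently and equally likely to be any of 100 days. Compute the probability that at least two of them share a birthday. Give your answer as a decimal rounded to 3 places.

It's easier to compute the probability that all 13 are distinct.
P(all distinct) = 100/100 · 99/100 · ··· · 88/100 ≈ 0.443.
So the probability of at least one match is 1 − 0.443 = 0.557.

0.557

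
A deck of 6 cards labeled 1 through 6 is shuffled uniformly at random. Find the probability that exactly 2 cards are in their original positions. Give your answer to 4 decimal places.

Choose which 2 of the 6 are fixed: C(6,2) = 15 ways.
The remaining 4 must have no fixed point: D(4) = 9.
P = 15·9/720 = 3/16 ≈ 0.1875.

0.1875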